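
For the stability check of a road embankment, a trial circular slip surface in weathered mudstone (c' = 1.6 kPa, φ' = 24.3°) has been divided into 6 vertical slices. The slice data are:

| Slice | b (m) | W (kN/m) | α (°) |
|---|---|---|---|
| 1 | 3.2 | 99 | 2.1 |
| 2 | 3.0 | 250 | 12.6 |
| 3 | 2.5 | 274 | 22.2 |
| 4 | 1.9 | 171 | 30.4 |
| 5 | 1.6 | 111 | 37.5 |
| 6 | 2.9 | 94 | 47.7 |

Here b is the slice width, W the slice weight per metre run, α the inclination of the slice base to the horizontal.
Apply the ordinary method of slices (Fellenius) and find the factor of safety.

FS = 1.12

Ordinary method of slices: FS = Σ[c'·Δl_i + (W_i cosα_i)·tanφ'] / Σ W_i sinα_i, with Δl_i = b_i / cosα_i.
Slice 1: Δl = 3.2/cos2.1° = 3.202 m; N'_1 = 99·cos2.1° = 98.9; c'Δl = 5.12; W sinα = 3.6
Slice 2: Δl = 3.0/cos12.6° = 3.074 m; N'_2 = 250·cos12.6° = 244.0; c'Δl = 4.92; W sinα = 54.5
Slice 3: Δl = 2.5/cos22.2° = 2.700 m; N'_3 = 274·cos22.2° = 253.7; c'Δl = 4.32; W sinα = 103.5
Slice 4: Δl = 1.9/cos30.4° = 2.203 m; N'_4 = 171·cos30.4° = 147.5; c'Δl = 3.52; W sinα = 86.5
Slice 5: Δl = 1.6/cos37.5° = 2.017 m; N'_5 = 111·cos37.5° = 88.1; c'Δl = 3.23; W sinα = 67.6
Slice 6: Δl = 2.9/cos47.7° = 4.309 m; N'_6 = 94·cos47.7° = 63.3; c'Δl = 6.89; W sinα = 69.5
Σc'Δl = 28.0 kN/m; ΣN' = 895.4 kN/m; ΣW sinα = 385.3 kN/m
Resisting = 28.0 + 895.4·tan24.3° = 28.0 + 404.3 = 432.3 kN/m
FS = 432.3 / 385.3 = 1.122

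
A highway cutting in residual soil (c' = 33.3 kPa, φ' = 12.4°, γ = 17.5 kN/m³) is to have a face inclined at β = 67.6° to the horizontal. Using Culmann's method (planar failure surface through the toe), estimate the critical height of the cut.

H_c = 16.01 m

Culmann's analysis gives the critical failure plane at α_cr = (β + φ')/2 = (67.6 + 12.4)/2 = 40.0°, and the critical height
H_c = (4c'/γ) · sinβ cosφ' / [1 − cos(β − φ')]
    = (4·33.3/17.5) · sin67.6°·cos12.4° / [1 − cos(55.2°)]
    = 7.611 · 0.9245·0.9767 / [1 − 0.5707]
    = 7.611 · 0.9030 / 0.4293
    = 16.01 m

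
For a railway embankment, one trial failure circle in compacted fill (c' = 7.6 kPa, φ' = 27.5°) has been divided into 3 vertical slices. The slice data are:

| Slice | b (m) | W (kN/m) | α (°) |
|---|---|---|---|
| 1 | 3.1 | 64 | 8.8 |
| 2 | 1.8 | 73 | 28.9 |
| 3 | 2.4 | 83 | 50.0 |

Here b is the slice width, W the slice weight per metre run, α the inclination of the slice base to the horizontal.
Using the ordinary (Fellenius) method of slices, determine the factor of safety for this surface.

Ordinary method of slices: FS = Σ[c'·Δl_i + (W_i cosα_i)·tanφ'] / Σ W_i sinα_i, with Δl_i = b_i / cosα_i.
Slice 1: Δl = 3.1/cos8.8° = 3.137 m; N'_1 = 64·cos8.8° = 63.2; c'Δl = 23.84; W sinα = 9.8
Slice 2: Δl = 1.8/cos28.9° = 2.056 m; N'_2 = 73·cos28.9° = 63.9; c'Δl = 15.63; W sinα = 35.3
Slice 3: Δl = 2.4/cos50.0° = 3.734 m; N'_3 = 83·cos50.0° = 53.4; c'Δl = 28.38; W sinα = 63.6
Σc'Δl = 67.8 kN/m; ΣN' = 180.5 kN/m; ΣW sinα = 108.7 kN/m
Resisting = 67.8 + 180.5·tan27.5° = 67.8 + 94.0 = 161.8 kN/m
FS = 161.8 / 108.7 = 1.489

FS = 1.49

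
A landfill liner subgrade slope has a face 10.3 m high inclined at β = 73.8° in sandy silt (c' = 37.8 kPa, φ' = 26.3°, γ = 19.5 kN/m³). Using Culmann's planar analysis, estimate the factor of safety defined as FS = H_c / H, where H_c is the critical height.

FS = 2.00

H_c = (4c'/γ) · sinβ cosφ' / [1 − cos(β − φ')]
    = (4·37.8/19.5) · sin73.8°·cos26.3° / [1 − cos47.5°]
    = 7.754 · 0.8609 / 0.3244 = 20.58 m
FS = H_c / H = 20.58 / 10.3 = 1.998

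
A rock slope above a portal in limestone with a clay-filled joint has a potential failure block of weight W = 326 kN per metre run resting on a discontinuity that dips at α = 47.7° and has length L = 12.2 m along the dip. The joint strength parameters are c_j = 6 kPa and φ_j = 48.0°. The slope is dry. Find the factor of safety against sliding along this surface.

FS = 1.31

Resolving the block weight along and normal to the plane and applying the Mohr–Coulomb strength on the joint:
N' = W cosα = 326·cos47.7° = 219.4 kN/m
Driving force T = W sinα = 326·sin47.7° = 241.1 kN/m
Resisting force R = c_j·L + N'·tanφ_j = 6·12.2 + 219.4·tan48.0° = 73.2 + 243.7 = 316.9 kN/m
FS = R / T = 316.9 / 241.1 = 1.314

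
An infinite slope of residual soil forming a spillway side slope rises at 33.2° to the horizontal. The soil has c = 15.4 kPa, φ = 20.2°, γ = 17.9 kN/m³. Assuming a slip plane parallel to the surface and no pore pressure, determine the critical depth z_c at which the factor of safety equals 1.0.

Setting FS = 1.00 in FS = [c + γz cos²β tanφ] / [γz sinβ cosβ] and solving for z:
z = c / [γ cosβ (FS·sinβ − cosβ·tanφ)]
  = 15.4 / [17.9·cos33.2°·(1.00·sin33.2° − cos33.2°·tan20.2°)]
  = 15.4 / [17.9·0.8368·(1.00·0.5476 − 0.8368·0.3679)]
  = 15.4 / 3.5902 = 4.290 m

z_c = 4.29 m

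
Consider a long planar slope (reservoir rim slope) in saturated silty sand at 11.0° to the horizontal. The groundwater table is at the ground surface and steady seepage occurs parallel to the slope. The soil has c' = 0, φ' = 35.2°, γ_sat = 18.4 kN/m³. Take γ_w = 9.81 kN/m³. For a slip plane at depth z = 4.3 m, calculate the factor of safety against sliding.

With seepage parallel to the slope and the water table at the surface, the effective normal stress on the slip plane uses the buoyant unit weight γ' = γ_sat − γ_w while the driving shear stress uses γ_sat:
FS = [c' + γ' z cos²β tanφ'] / [γ_sat z sinβ cosβ]
(For c' = 0 this reduces to FS = (γ'/γ_sat)·tanφ'/tanβ.)
γ' = 18.4 − 9.81 = 8.59 kN/m³
Numerator = 0.0 + 8.59·4.3·cos²11.0°·tan35.2° = 0.0 + 8.59·4.3·0.9636·0.7054 = 25.108 kPa
Denominator = 18.4·4.3·sin11.0°·cos11.0° = 18.4·4.3·0.1908·0.9816 = 14.819 kPa
FS = 25.108 / 14.819 = 1.694

FS = 1.69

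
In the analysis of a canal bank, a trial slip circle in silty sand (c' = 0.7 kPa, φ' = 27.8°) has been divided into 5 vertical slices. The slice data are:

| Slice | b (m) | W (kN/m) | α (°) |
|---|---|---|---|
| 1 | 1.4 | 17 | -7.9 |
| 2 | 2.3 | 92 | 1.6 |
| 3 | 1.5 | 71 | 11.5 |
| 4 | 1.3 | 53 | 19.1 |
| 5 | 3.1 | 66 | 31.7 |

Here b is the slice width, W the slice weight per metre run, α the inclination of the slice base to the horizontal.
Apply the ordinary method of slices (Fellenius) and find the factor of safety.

FS = 2.37

Ordinary method of slices: FS = Σ[c'·Δl_i + (W_i cosα_i)·tanφ'] / Σ W_i sinα_i, with Δl_i = b_i / cosα_i.
Slice 1: Δl = 1.4/cos(-7.9°) = 1.413 m; N'_1 = 17·cos(-7.9°) = 16.8; c'Δl = 0.99; W sinα = -2.3
Slice 2: Δl = 2.3/cos1.6° = 2.301 m; N'_2 = 92·cos1.6° = 92.0; c'Δl = 1.61; W sinα = 2.6
Slice 3: Δl = 1.5/cos11.5° = 1.531 m; N'_3 = 71·cos11.5° = 69.6; c'Δl = 1.07; W sinα = 14.2
Slice 4: Δl = 1.3/cos19.1° = 1.376 m; N'_4 = 53·cos19.1° = 50.1; c'Δl = 0.96; W sinα = 17.3
Slice 5: Δl = 3.1/cos31.7° = 3.644 m; N'_5 = 66·cos31.7° = 56.2; c'Δl = 2.55; W sinα = 34.7
Σc'Δl = 7.2 kN/m; ΣN' = 284.6 kN/m; ΣW sinα = 66.4 kN/m
Resisting = 7.2 + 284.6·tan27.8° = 7.2 + 150.1 = 157.2 kN/m
FS = 157.2 / 66.4 = 2.368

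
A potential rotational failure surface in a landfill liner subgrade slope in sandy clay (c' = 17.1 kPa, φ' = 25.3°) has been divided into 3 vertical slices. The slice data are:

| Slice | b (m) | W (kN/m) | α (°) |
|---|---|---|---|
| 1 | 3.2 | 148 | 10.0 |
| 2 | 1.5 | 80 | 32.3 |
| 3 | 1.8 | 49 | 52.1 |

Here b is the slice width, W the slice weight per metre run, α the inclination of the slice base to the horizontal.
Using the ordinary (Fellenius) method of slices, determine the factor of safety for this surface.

Ordinary method of slices: FS = Σ[c'·Δl_i + (W_i cosα_i)·tanφ'] / Σ W_i sinα_i, with Δl_i = b_i / cosα_i.
Slice 1: Δl = 3.2/cos10.0° = 3.249 m; N'_1 = 148·cos10.0° = 145.8; c'Δl = 55.56; W sinα = 25.7
Slice 2: Δl = 1.5/cos32.3° = 1.775 m; N'_2 = 80·cos32.3° = 67.6; c'Δl = 30.35; W sinα = 42.7
Slice 3: Δl = 1.8/cos52.1° = 2.930 m; N'_3 = 49·cos52.1° = 30.1; c'Δl = 50.11; W sinα = 38.7
Σc'Δl = 136.0 kN/m; ΣN' = 243.5 kN/m; ΣW sinα = 107.1 kN/m
Resisting = 136.0 + 243.5·tan25.3° = 136.0 + 115.1 = 251.1 kN/m
FS = 251.1 / 107.1 = 2.344

FS = 2.34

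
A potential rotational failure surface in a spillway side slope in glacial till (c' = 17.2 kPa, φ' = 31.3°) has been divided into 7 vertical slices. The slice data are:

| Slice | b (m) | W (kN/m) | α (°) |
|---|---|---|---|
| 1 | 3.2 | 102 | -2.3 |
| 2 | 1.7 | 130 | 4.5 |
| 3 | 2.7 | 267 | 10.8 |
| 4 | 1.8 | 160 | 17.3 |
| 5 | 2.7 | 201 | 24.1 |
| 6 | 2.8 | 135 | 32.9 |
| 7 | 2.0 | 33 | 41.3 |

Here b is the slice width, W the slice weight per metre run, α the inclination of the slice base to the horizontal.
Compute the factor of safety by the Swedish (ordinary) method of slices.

FS = 3.23

Ordinary method of slices: FS = Σ[c'·Δl_i + (W_i cosα_i)·tanφ'] / Σ W_i sinα_i, with Δl_i = b_i / cosα_i.
Slice 1: Δl = 3.2/cos(-2.3°) = 3.203 m; N'_1 = 102·cos(-2.3°) = 101.9; c'Δl = 55.08; W sinα = -4.1
Slice 2: Δl = 1.7/cos4.5° = 1.705 m; N'_2 = 130·cos4.5° = 129.6; c'Δl = 29.33; W sinα = 10.2
Slice 3: Δl = 2.7/cos10.8° = 2.749 m; N'_3 = 267·cos10.8° = 262.3; c'Δl = 47.28; W sinα = 50.0
Slice 4: Δl = 1.8/cos17.3° = 1.885 m; N'_4 = 160·cos17.3° = 152.8; c'Δl = 32.43; W sinα = 47.6
Slice 5: Δl = 2.7/cos24.1° = 2.958 m; N'_5 = 201·cos24.1° = 183.5; c'Δl = 50.87; W sinα = 82.1
Slice 6: Δl = 2.8/cos32.9° = 3.335 m; N'_6 = 135·cos32.9° = 113.3; c'Δl = 57.36; W sinα = 73.3
Slice 7: Δl = 2.0/cos41.3° = 2.662 m; N'_7 = 33·cos41.3° = 24.8; c'Δl = 45.79; W sinα = 21.8
Σc'Δl = 318.1 kN/m; ΣN' = 968.2 kN/m; ΣW sinα = 280.9 kN/m
Resisting = 318.1 + 968.2·tan31.3° = 318.1 + 588.7 = 906.8 kN/m
FS = 906.8 / 280.9 = 3.228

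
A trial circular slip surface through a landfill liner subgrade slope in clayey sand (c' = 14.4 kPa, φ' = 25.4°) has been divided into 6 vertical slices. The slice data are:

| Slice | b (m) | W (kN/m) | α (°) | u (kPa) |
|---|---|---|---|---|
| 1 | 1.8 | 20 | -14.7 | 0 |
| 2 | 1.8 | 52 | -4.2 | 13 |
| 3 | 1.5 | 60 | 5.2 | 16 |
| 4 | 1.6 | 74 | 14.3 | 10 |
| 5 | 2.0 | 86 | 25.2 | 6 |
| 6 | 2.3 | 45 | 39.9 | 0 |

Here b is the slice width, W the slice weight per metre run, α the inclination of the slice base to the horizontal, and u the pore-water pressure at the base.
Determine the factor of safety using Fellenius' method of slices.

Ordinary method of slices: FS = Σ[c'·Δl_i + (W_i cosα_i − u_i·Δl_i)·tanφ'] / Σ W_i sinα_i, with Δl_i = b_i / cosα_i.
Slice 1: Δl = 1.8/cos(-14.7°) = 1.861 m; N'_1 = 20·cos(-14.7°) − 0·1.861 = 19.3; c'Δl = 26.80; W sinα = -5.1
Slice 2: Δl = 1.8/cos(-4.2°) = 1.805 m; N'_2 = 52·cos(-4.2°) − 13·1.805 = 28.4; c'Δl = 25.99; W sinα = -3.8
Slice 3: Δl = 1.5/cos5.2° = 1.506 m; N'_3 = 60·cos5.2° − 16·1.506 = 35.7; c'Δl = 21.69; W sinα = 5.4
Slice 4: Δl = 1.6/cos14.3° = 1.651 m; N'_4 = 74·cos14.3° − 10·1.651 = 55.2; c'Δl = 23.78; W sinα = 18.3
Slice 5: Δl = 2.0/cos25.2° = 2.210 m; N'_5 = 86·cos25.2° − 6·2.210 = 64.6; c'Δl = 31.83; W sinα = 36.6
Slice 6: Δl = 2.3/cos39.9° = 2.998 m; N'_6 = 45·cos39.9° − 0·2.998 = 34.5; c'Δl = 43.17; W sinα = 28.9
Σc'Δl = 173.3 kN/m; ΣN' = 237.7 kN/m; ΣW sinα = 80.3 kN/m
Resisting = 173.3 + 237.7·tan25.4° = 173.3 + 112.9 = 286.1 kN/m
FS = 286.1 / 80.3 = 3.562

FS = 3.56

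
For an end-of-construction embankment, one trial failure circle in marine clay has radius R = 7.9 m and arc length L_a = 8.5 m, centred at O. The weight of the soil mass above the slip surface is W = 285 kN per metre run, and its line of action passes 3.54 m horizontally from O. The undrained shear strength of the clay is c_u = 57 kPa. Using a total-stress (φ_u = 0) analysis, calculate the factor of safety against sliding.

Taking moments about the centre O, the resisting moment is provided by the undrained shear strength acting along the arc:
M_R = c_u·L_a·R = 57·8.50·7.9 = 3827.6 kN·m/m
M_D = W·d = 285·3.54 = 1008.9 kN·m/m
FS = M_R / M_D = 3827.6 / 1008.9 = 3.794

FS = 3.79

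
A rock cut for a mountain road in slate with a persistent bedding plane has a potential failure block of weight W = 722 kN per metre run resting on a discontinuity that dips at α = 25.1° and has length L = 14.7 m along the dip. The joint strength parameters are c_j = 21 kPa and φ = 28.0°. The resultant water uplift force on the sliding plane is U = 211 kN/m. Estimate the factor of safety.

Resolving the block weight along and normal to the plane and applying the Mohr–Coulomb strength on the joint:
N' = W cosα − U = 722·cos25.1° − 211 = 442.8 kN/m
Driving force T = W sinα = 722·sin25.1° = 306.3 kN/m
Resisting force R = c_j·L + N'·tanφ = 21·14.7 + 442.8·tan28.0° = 308.7 + 235.5 = 544.2 kN/m
FS = R / T = 544.2 / 306.3 = 1.777

FS = 1.78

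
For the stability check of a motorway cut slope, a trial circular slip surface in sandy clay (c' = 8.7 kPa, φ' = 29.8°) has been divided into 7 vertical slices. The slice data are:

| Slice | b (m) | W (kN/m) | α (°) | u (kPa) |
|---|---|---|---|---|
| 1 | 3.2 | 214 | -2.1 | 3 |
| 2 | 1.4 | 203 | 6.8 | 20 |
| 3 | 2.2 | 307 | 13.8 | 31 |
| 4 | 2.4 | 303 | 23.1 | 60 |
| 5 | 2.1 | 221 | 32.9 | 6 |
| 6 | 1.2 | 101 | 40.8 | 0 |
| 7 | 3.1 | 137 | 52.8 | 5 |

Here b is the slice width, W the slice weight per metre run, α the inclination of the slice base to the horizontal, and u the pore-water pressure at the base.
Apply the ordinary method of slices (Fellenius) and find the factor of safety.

FS = 1.50

Ordinary method of slices: FS = Σ[c'·Δl_i + (W_i cosα_i − u_i·Δl_i)·tanφ'] / Σ W_i sinα_i, with Δl_i = b_i / cosα_i.
Slice 1: Δl = 3.2/cos(-2.1°) = 3.202 m; N'_1 = 214·cos(-2.1°) − 3·3.202 = 204.2; c'Δl = 27.86; W sinα = -7.8
Slice 2: Δl = 1.4/cos6.8° = 1.410 m; N'_2 = 203·cos6.8° − 20·1.410 = 173.4; c'Δl = 12.27; W sinα = 24.0
Slice 3: Δl = 2.2/cos13.8° = 2.265 m; N'_3 = 307·cos13.8° − 31·2.265 = 227.9; c'Δl = 19.71; W sinα = 73.2
Slice 4: Δl = 2.4/cos23.1° = 2.609 m; N'_4 = 303·cos23.1° − 60·2.609 = 122.2; c'Δl = 22.70; W sinα = 118.9
Slice 5: Δl = 2.1/cos32.9° = 2.501 m; N'_5 = 221·cos32.9° − 6·2.501 = 170.5; c'Δl = 21.76; W sinα = 120.0
Slice 6: Δl = 1.2/cos40.8° = 1.585 m; N'_6 = 101·cos40.8° − 0·1.585 = 76.5; c'Δl = 13.79; W sinα = 66.0
Slice 7: Δl = 3.1/cos52.8° = 5.127 m; N'_7 = 137·cos52.8° − 5·5.127 = 57.2; c'Δl = 44.61; W sinα = 109.1
Σc'Δl = 162.7 kN/m; ΣN' = 1031.9 kN/m; ΣW sinα = 503.5 kN/m
Resisting = 162.7 + 1031.9·tan29.8° = 162.7 + 591.0 = 753.7 kN/m
FS = 753.7 / 503.5 = 1.497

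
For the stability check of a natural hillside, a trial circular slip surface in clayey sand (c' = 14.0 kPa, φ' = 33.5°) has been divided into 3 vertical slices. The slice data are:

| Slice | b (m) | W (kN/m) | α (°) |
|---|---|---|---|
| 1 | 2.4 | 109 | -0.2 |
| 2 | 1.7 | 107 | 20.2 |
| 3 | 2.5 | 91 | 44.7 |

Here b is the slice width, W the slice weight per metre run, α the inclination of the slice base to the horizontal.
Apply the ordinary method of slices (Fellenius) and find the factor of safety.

Ordinary method of slices: FS = Σ[c'·Δl_i + (W_i cosα_i)·tanφ'] / Σ W_i sinα_i, with Δl_i = b_i / cosα_i.
Slice 1: Δl = 2.4/cos(-0.2°) = 2.400 m; N'_1 = 109·cos(-0.2°) = 109.0; c'Δl = 33.60; W sinα = -0.4
Slice 2: Δl = 1.7/cos20.2° = 1.811 m; N'_2 = 107·cos20.2° = 100.4; c'Δl = 25.36; W sinα = 36.9
Slice 3: Δl = 2.5/cos44.7° = 3.517 m; N'_3 = 91·cos44.7° = 64.7; c'Δl = 49.24; W sinα = 64.0
Σc'Δl = 108.2 kN/m; ΣN' = 274.1 kN/m; ΣW sinα = 100.6 kN/m
Resisting = 108.2 + 274.1·tan33.5° = 108.2 + 181.4 = 289.6 kN/m
FS = 289.6 / 100.6 = 2.880

FS = 2.88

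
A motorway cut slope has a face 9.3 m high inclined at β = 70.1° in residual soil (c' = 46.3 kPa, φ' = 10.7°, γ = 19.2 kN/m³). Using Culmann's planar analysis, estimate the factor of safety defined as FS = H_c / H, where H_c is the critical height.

FS = 1.95

H_c = (4c'/γ) · sinβ cosφ' / [1 − cos(β − φ')]
    = (4·46.3/19.2) · sin70.1°·cos10.7° / [1 − cos59.4°]
    = 9.646 · 0.9239 / 0.4910 = 18.15 m
FS = H_c / H = 18.15 / 9.3 = 1.952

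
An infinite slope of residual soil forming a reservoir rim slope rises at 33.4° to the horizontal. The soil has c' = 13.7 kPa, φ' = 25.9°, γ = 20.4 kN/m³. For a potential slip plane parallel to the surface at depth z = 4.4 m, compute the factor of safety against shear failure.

FS = 1.07

For an infinite slope with a slip plane parallel to the surface (no pore pressure): FS = [c' + γz cos²β tanφ'] / [γz sinβ cosβ].
γz = 20.4·4.4 = 89.76 kN/m²
Numerator = 13.7 + 89.76·cos²33.4°·tan25.9° = 13.7 + 89.76·0.6970·0.4856 = 44.078 kPa
Denominator = 89.76·sin33.4°·cos33.4° = 89.76·0.5505·0.8348 = 41.251 kPa
FS = 44.078 / 41.251 = 1.069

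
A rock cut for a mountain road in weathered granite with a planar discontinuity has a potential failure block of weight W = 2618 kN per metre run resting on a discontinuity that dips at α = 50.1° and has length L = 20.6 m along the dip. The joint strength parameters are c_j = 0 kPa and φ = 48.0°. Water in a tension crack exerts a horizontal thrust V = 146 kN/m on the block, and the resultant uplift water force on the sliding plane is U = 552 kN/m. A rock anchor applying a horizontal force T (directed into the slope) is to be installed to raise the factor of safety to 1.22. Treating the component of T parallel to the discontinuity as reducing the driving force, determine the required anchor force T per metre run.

T = 879 kN/m

Resolving forces along and normal to the sliding plane, with the horizontal anchor force T adding T·sinα to the effective normal force and T·cosα acting up the plane against the driving force:
FS = [c_jL + (W cosα − U − V sinα + T sinα) tanφ] / [W sinα + V cosα − T cosα]
Without the anchor: N' = 1015.3 kN/m, driving T_d = 2102.1 kN/m, resisting R = 0·20.6 + 1015.3·tan48.0° = 1127.6 kN/m, FS = 0.54.
Setting FS = 1.22 and solving for T:
1.22·(2102.1 − T cos50.1°) = 1127.6 + T sin50.1°·tan48.0°
T·(sin50.1°·tan48.0° + 1.22·cos50.1°) = 1.22·2102.1 − 1127.6
T·(0.7672·1.1106 + 1.22·0.6414) = 2564.5 − 1127.6 = 1436.9
T·1.6346 = 1436.9
T = 879.1 kN/m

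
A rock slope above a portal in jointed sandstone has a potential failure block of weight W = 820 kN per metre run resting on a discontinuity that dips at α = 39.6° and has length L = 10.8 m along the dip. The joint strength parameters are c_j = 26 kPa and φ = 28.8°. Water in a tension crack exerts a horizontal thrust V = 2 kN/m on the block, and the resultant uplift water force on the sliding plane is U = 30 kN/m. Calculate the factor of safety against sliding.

FS = 1.17

Resolving the block weight along and normal to the plane and applying the Mohr–Coulomb strength on the joint:
N' = W cosα − U − V sinα = 820·cos39.6° − 30 − 2·sin39.6° = 600.5 kN/m
Driving force T = W sinα + V cosα = 820·sin39.6° + 2·cos39.6° = 524.2 kN/m
Resisting force R = c_j·L + N'·tanφ = 26·10.8 + 600.5·tan28.8° = 280.8 + 330.2 = 611.0 kN/m
FS = R / T = 611.0 / 524.2 = 1.165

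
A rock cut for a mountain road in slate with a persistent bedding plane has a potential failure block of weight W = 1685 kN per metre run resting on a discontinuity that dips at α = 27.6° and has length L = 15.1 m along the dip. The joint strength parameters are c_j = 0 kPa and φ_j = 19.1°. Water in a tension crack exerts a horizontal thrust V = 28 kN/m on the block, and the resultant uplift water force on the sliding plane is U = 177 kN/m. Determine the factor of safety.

Resolving the block weight along and normal to the plane and applying the Mohr–Coulomb strength on the joint:
N' = W cosα − U − V sinα = 1685·cos27.6° − 177 − 28·sin27.6° = 1303.3 kN/m
Driving force T = W sinα + V cosα = 1685·sin27.6° + 28·cos27.6° = 805.5 kN/m
Resisting force R = c_j·L + N'·tanφ_j = 0·15.1 + 1303.3·tan19.1° = 0.0 + 451.3 = 451.3 kN/m
FS = R / T = 451.3 / 805.5 = 0.560

FS = 0.56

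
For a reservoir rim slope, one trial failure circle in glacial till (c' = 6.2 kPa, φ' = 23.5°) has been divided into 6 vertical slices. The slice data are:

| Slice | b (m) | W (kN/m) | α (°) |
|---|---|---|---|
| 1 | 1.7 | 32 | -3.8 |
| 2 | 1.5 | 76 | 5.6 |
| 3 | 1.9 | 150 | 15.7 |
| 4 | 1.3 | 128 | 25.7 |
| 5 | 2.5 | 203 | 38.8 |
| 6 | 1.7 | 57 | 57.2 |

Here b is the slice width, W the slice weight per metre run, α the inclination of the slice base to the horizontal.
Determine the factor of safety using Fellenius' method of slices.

FS = 1.17

Ordinary method of slices: FS = Σ[c'·Δl_i + (W_i cosα_i)·tanφ'] / Σ W_i sinα_i, with Δl_i = b_i / cosα_i.
Slice 1: Δl = 1.7/cos(-3.8°) = 1.704 m; N'_1 = 32·cos(-3.8°) = 31.9; c'Δl = 10.56; W sinα = -2.1
Slice 2: Δl = 1.5/cos5.6° = 1.507 m; N'_2 = 76·cos5.6° = 75.6; c'Δl = 9.34; W sinα = 7.4
Slice 3: Δl = 1.9/cos15.7° = 1.974 m; N'_3 = 150·cos15.7° = 144.4; c'Δl = 12.24; W sinα = 40.6
Slice 4: Δl = 1.3/cos25.7° = 1.443 m; N'_4 = 128·cos25.7° = 115.3; c'Δl = 8.94; W sinα = 55.5
Slice 5: Δl = 2.5/cos38.8° = 3.208 m; N'_5 = 203·cos38.8° = 158.2; c'Δl = 19.89; W sinα = 127.2
Slice 6: Δl = 1.7/cos57.2° = 3.138 m; N'_6 = 57·cos57.2° = 30.9; c'Δl = 19.46; W sinα = 47.9
Σc'Δl = 80.4 kN/m; ΣN' = 556.4 kN/m; ΣW sinα = 276.5 kN/m
Resisting = 80.4 + 556.4·tan23.5° = 80.4 + 241.9 = 322.4 kN/m
FS = 322.4 / 276.5 = 1.166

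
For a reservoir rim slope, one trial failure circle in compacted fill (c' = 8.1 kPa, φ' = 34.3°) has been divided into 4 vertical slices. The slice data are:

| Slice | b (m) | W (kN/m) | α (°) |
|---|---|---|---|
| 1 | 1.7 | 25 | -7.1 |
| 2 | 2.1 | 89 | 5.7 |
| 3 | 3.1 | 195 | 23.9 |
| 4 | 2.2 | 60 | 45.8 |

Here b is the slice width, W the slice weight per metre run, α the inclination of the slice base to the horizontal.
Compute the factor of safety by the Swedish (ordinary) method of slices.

Ordinary method of slices: FS = Σ[c'·Δl_i + (W_i cosα_i)·tanφ'] / Σ W_i sinα_i, with Δl_i = b_i / cosα_i.
Slice 1: Δl = 1.7/cos(-7.1°) = 1.713 m; N'_1 = 25·cos(-7.1°) = 24.8; c'Δl = 13.88; W sinα = -3.1
Slice 2: Δl = 2.1/cos5.7° = 2.110 m; N'_2 = 89·cos5.7° = 88.6; c'Δl = 17.09; W sinα = 8.8
Slice 3: Δl = 3.1/cos23.9° = 3.391 m; N'_3 = 195·cos23.9° = 178.3; c'Δl = 27.47; W sinα = 79.0
Slice 4: Δl = 2.2/cos45.8° = 3.156 m; N'_4 = 60·cos45.8° = 41.8; c'Δl = 25.56; W sinα = 43.0
Σc'Δl = 84.0 kN/m; ΣN' = 333.5 kN/m; ΣW sinα = 127.8 kN/m
Resisting = 84.0 + 333.5·tan34.3° = 84.0 + 227.5 = 311.5 kN/m
FS = 311.5 / 127.8 = 2.438

FS = 2.44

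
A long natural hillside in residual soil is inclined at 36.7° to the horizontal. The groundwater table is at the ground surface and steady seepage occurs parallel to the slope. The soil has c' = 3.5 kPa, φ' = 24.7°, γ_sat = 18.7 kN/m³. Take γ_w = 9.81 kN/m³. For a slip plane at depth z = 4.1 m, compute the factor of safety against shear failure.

With seepage parallel to the slope and the water table at the surface, the effective normal stress on the slip plane uses the buoyant unit weight γ' = γ_sat − γ_w while the driving shear stress uses γ_sat:
FS = [c' + γ' z cos²β tanφ'] / [γ_sat z sinβ cosβ]
γ' = 18.7 − 9.81 = 8.89 kN/m³
Numerator = 3.5 + 8.89·4.1·cos²36.7°·tan24.7° = 3.5 + 8.89·4.1·0.6428·0.4599 = 14.277 kPa
Denominator = 18.7·4.1·sin36.7°·cos36.7° = 18.7·4.1·0.5976·0.8018 = 36.737 kPa
FS = 14.277 / 36.737 = 0.389

FS = 0.39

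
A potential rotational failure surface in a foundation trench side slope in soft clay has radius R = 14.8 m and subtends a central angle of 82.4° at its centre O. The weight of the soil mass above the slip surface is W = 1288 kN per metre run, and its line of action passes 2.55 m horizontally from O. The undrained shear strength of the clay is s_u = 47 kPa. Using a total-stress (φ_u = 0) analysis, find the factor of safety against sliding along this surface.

FS = 4.51

Taking moments about the centre O, the resisting moment is provided by the undrained shear strength acting along the arc:
Arc length L_a = R·θ = 14.8·(82.4°·π/180) = 14.8·1.4382 = 21.28 m
M_R = s_u·L_a·R = 47·21.28·14.8 = 14805.6 kN·m/m
M_D = W·d = 1288·2.55 = 3284.4 kN·m/m
FS = M_R / M_D = 14805.6 / 3284.4 = 4.508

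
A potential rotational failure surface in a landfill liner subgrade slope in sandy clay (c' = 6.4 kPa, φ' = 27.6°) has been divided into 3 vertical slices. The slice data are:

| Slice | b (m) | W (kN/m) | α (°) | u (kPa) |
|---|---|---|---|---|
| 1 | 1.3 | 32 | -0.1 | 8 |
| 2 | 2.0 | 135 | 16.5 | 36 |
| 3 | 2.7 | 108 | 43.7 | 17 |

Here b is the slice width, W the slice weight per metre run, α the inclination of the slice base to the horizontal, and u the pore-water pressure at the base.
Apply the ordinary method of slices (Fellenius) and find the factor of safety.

FS = 0.82

Ordinary method of slices: FS = Σ[c'·Δl_i + (W_i cosα_i − u_i·Δl_i)·tanφ'] / Σ W_i sinα_i, with Δl_i = b_i / cosα_i.
Slice 1: Δl = 1.3/cos(-0.1°) = 1.300 m; N'_1 = 32·cos(-0.1°) − 8·1.300 = 21.6; c'Δl = 8.32; W sinα = -0.1
Slice 2: Δl = 2.0/cos16.5° = 2.086 m; N'_2 = 135·cos16.5° − 36·2.086 = 54.3; c'Δl = 13.35; W sinα = 38.3
Slice 3: Δl = 2.7/cos43.7° = 3.735 m; N'_3 = 108·cos43.7° − 17·3.735 = 14.6; c'Δl = 23.90; W sinα = 74.6
Σc'Δl = 45.6 kN/m; ΣN' = 90.5 kN/m; ΣW sinα = 112.9 kN/m
Resisting = 45.6 + 90.5·tan27.6° = 45.6 + 47.3 = 92.9 kN/m
FS = 92.9 / 112.9 = 0.823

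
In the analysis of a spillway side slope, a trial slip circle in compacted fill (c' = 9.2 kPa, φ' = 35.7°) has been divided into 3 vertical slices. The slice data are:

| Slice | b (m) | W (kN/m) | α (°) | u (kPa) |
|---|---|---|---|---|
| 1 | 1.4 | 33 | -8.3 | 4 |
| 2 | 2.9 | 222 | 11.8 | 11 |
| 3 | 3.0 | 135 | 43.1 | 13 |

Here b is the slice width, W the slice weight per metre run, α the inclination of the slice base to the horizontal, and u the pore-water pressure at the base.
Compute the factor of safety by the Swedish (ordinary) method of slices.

FS = 1.98

Ordinary method of slices: FS = Σ[c'·Δl_i + (W_i cosα_i − u_i·Δl_i)·tanφ'] / Σ W_i sinα_i, with Δl_i = b_i / cosα_i.
Slice 1: Δl = 1.4/cos(-8.3°) = 1.415 m; N'_1 = 33·cos(-8.3°) − 4·1.415 = 27.0; c'Δl = 13.02; W sinα = -4.8
Slice 2: Δl = 2.9/cos11.8° = 2.963 m; N'_2 = 222·cos11.8° − 11·2.963 = 184.7; c'Δl = 27.26; W sinα = 45.4
Slice 3: Δl = 3.0/cos43.1° = 4.109 m; N'_3 = 135·cos43.1° − 13·4.109 = 45.2; c'Δl = 37.80; W sinα = 92.2
Σc'Δl = 78.1 kN/m; ΣN' = 256.9 kN/m; ΣW sinα = 132.9 kN/m
Resisting = 78.1 + 256.9·tan35.7° = 78.1 + 184.6 = 262.7 kN/m
FS = 262.7 / 132.9 = 1.977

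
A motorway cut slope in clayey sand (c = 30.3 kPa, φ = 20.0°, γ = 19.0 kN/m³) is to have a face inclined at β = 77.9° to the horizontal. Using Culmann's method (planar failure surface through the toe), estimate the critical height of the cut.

H_c = 12.51 m

Culmann's analysis gives the critical failure plane at α_cr = (β + φ)/2 = (77.9 + 20.0)/2 = 49.0°, and the critical height
H_c = (4c/γ) · sinβ cosφ / [1 − cos(β − φ)]
    = (4·30.3/19.0) · sin77.9°·cos20.0° / [1 − cos(57.9°)]
    = 6.379 · 0.9778·0.9397 / [1 − 0.5314]
    = 6.379 · 0.9188 / 0.4686
    = 12.51 m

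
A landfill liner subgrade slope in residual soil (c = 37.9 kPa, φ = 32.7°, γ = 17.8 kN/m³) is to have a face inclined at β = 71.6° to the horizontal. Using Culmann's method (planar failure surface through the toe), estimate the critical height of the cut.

Culmann's analysis gives the critical failure plane at α_cr = (β + φ)/2 = (71.6 + 32.7)/2 = 52.1°, and the critical height
H_c = (4c/γ) · sinβ cosφ / [1 − cos(β − φ)]
    = (4·37.9/17.8) · sin71.6°·cos32.7° / [1 − cos(38.9°)]
    = 8.517 · 0.9489·0.8415 / [1 − 0.7782]
    = 8.517 · 0.7985 / 0.2218
    = 30.67 m

H_c = 30.67 m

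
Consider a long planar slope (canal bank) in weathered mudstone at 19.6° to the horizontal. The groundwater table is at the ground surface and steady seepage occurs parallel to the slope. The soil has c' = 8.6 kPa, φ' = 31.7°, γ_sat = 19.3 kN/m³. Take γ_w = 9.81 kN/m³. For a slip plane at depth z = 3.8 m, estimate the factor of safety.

FS = 1.22

With seepage parallel to the slope and the water table at the surface, the effective normal stress on the slip plane uses the buoyant unit weight γ' = γ_sat − γ_w while the driving shear stress uses γ_sat:
FS = [c' + γ' z cos²β tanφ'] / [γ_sat z sinβ cosβ]
γ' = 19.3 − 9.81 = 9.49 kN/m³
Numerator = 8.6 + 9.49·3.8·cos²19.6°·tan31.7° = 8.6 + 9.49·3.8·0.8875·0.6176 = 28.366 kPa
Denominator = 19.3·3.8·sin19.6°·cos19.6° = 19.3·3.8·0.3355·0.9421 = 23.177 kPa
FS = 28.366 / 23.177 = 1.224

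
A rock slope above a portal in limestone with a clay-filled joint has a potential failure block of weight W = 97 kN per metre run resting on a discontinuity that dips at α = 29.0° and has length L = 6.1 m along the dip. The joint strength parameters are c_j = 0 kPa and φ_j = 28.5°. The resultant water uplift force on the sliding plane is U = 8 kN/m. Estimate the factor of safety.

Resolving the block weight along and normal to the plane and applying the Mohr–Coulomb strength on the joint:
N' = W cosα − U = 97·cos29.0° − 8 = 76.8 kN/m
Driving force T = W sinα = 97·sin29.0° = 47.0 kN/m
Resisting force R = c_j·L + N'·tanφ_j = 0·6.1 + 76.8·tan28.5° = 0.0 + 41.7 = 41.7 kN/m
FS = R / T = 41.7 / 47.0 = 0.887

FS = 0.89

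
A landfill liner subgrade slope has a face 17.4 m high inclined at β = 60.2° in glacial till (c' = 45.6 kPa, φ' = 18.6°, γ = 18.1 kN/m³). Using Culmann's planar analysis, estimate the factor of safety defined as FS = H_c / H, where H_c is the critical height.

H_c = (4c'/γ) · sinβ cosφ' / [1 − cos(β − φ')]
    = (4·45.6/18.1) · sin60.2°·cos18.6° / [1 − cos41.6°]
    = 10.077 · 0.8224 / 0.2522 = 32.86 m
FS = H_c / H = 32.86 / 17.4 = 1.889

FS = 1.89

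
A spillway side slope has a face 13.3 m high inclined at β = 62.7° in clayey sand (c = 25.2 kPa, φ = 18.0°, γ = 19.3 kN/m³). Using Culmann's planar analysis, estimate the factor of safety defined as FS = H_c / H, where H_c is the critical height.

H_c = (4c/γ) · sinβ cosφ / [1 − cos(β − φ)]
    = (4·25.2/19.3) · sin62.7°·cos18.0° / [1 − cos44.7°]
    = 5.223 · 0.8451 / 0.2892 = 15.26 m
FS = H_c / H = 15.26 / 13.3 = 1.148

FS = 1.15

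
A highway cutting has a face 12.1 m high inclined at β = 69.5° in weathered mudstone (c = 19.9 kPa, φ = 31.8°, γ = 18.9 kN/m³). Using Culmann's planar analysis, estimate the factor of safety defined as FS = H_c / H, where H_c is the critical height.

FS = 1.33

H_c = (4c/γ) · sinβ cosφ / [1 − cos(β − φ)]
    = (4·19.9/18.9) · sin69.5°·cos31.8° / [1 − cos37.7°]
    = 4.212 · 0.7961 / 0.2088 = 16.06 m
FS = H_c / H = 16.06 / 12.1 = 1.327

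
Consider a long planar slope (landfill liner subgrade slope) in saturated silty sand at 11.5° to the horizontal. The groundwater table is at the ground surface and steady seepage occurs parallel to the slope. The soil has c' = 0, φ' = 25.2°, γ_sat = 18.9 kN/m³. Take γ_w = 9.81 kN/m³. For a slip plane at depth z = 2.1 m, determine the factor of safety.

FS = 1.11

With seepage parallel to the slope and the water table at the surface, the effective normal stress on the slip plane uses the buoyant unit weight γ' = γ_sat − γ_w while the driving shear stress uses γ_sat:
FS = [c' + γ' z cos²β tanφ'] / [γ_sat z sinβ cosβ]
(For c' = 0 this reduces to FS = (γ'/γ_sat)·tanφ'/tanβ.)
γ' = 18.9 − 9.81 = 9.09 kN/m³
Numerator = 0.0 + 9.09·2.1·cos²11.5°·tan25.2° = 0.0 + 9.09·2.1·0.9603·0.4706 = 8.626 kPa
Denominator = 18.9·2.1·sin11.5°·cos11.5° = 18.9·2.1·0.1994·0.9799 = 7.754 kPa
FS = 8.626 / 7.754 = 1.112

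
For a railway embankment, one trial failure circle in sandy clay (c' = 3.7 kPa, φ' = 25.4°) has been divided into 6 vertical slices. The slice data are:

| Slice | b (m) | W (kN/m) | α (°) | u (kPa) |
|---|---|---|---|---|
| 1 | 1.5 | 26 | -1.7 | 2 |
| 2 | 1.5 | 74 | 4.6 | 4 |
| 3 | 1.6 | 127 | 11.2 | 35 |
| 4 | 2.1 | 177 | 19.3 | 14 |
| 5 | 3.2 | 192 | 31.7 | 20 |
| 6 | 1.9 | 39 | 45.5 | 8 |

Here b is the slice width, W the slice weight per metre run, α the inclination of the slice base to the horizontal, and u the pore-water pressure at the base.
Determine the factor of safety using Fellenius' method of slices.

FS = 1.08

Ordinary method of slices: FS = Σ[c'·Δl_i + (W_i cosα_i − u_i·Δl_i)·tanφ'] / Σ W_i sinα_i, with Δl_i = b_i / cosα_i.
Slice 1: Δl = 1.5/cos(-1.7°) = 1.501 m; N'_1 = 26·cos(-1.7°) − 2·1.501 = 23.0; c'Δl = 5.55; W sinα = -0.8
Slice 2: Δl = 1.5/cos4.6° = 1.505 m; N'_2 = 74·cos4.6° − 4·1.505 = 67.7; c'Δl = 5.57; W sinα = 5.9
Slice 3: Δl = 1.6/cos11.2° = 1.631 m; N'_3 = 127·cos11.2° − 35·1.631 = 67.5; c'Δl = 6.03; W sinα = 24.7
Slice 4: Δl = 2.1/cos19.3° = 2.225 m; N'_4 = 177·cos19.3° − 14·2.225 = 135.9; c'Δl = 8.23; W sinα = 58.5
Slice 5: Δl = 3.2/cos31.7° = 3.761 m; N'_5 = 192·cos31.7° − 20·3.761 = 88.1; c'Δl = 13.92; W sinα = 100.9
Slice 6: Δl = 1.9/cos45.5° = 2.711 m; N'_6 = 39·cos45.5° − 8·2.711 = 5.6; c'Δl = 10.03; W sinα = 27.8
Σc'Δl = 49.3 kN/m; ΣN' = 387.9 kN/m; ΣW sinα = 217.0 kN/m
Resisting = 49.3 + 387.9·tan25.4° = 49.3 + 184.2 = 233.5 kN/m
FS = 233.5 / 217.0 = 1.076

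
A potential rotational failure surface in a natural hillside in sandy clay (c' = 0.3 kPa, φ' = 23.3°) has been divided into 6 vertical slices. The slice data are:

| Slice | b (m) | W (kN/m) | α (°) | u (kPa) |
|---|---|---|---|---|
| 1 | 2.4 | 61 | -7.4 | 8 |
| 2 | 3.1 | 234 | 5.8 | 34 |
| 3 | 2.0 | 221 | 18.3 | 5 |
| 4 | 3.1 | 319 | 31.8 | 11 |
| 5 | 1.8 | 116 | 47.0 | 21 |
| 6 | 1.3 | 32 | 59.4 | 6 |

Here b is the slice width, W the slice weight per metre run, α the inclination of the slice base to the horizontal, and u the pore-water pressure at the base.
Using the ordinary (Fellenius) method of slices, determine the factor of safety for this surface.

FS = 0.75

Ordinary method of slices: FS = Σ[c'·Δl_i + (W_i cosα_i − u_i·Δl_i)·tanφ'] / Σ W_i sinα_i, with Δl_i = b_i / cosα_i.
Slice 1: Δl = 2.4/cos(-7.4°) = 2.420 m; N'_1 = 61·cos(-7.4°) − 8·2.420 = 41.1; c'Δl = 0.73; W sinα = -7.9
Slice 2: Δl = 3.1/cos5.8° = 3.116 m; N'_2 = 234·cos5.8° − 34·3.116 = 126.9; c'Δl = 0.93; W sinα = 23.6
Slice 3: Δl = 2.0/cos18.3° = 2.107 m; N'_3 = 221·cos18.3° − 5·2.107 = 199.3; c'Δl = 0.63; W sinα = 69.4
Slice 4: Δl = 3.1/cos31.8° = 3.648 m; N'_4 = 319·cos31.8° − 11·3.648 = 231.0; c'Δl = 1.09; W sinα = 168.1
Slice 5: Δl = 1.8/cos47.0° = 2.639 m; N'_5 = 116·cos47.0° − 21·2.639 = 23.7; c'Δl = 0.79; W sinα = 84.8
Slice 6: Δl = 1.3/cos59.4° = 2.554 m; N'_6 = 32·cos59.4° − 6·2.554 = 1.0; c'Δl = 0.77; W sinα = 27.5
Σc'Δl = 4.9 kN/m; ΣN' = 622.9 kN/m; ΣW sinα = 365.7 kN/m
Resisting = 4.9 + 622.9·tan23.3° = 4.9 + 268.3 = 273.2 kN/m
FS = 273.2 / 365.7 = 0.747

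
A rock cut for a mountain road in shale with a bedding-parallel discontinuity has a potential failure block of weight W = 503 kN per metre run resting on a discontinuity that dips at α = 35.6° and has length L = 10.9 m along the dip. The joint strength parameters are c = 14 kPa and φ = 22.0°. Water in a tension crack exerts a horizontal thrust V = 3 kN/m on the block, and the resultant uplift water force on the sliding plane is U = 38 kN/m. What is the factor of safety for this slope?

FS = 1.02

Resolving the block weight along and normal to the plane and applying the Mohr–Coulomb strength on the joint:
N' = W cosα − U − V sinα = 503·cos35.6° − 38 − 3·sin35.6° = 369.2 kN/m
Driving force T = W sinα + V cosα = 503·sin35.6° + 3·cos35.6° = 295.2 kN/m
Resisting force R = c·L + N'·tanφ = 14·10.9 + 369.2·tan22.0° = 152.6 + 149.2 = 301.8 kN/m
FS = R / T = 301.8 / 295.2 = 1.022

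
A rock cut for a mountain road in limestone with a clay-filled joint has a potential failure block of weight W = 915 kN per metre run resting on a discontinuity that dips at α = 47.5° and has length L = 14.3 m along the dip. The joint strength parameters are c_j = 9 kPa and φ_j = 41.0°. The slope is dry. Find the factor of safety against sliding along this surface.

FS = 0.99

Resolving the block weight along and normal to the plane and applying the Mohr–Coulomb strength on the joint:
N' = W cosα = 915·cos47.5° = 618.2 kN/m
Driving force T = W sinα = 915·sin47.5° = 674.6 kN/m
Resisting force R = c_j·L + N'·tanφ_j = 9·14.3 + 618.2·tan41.0° = 128.7 + 537.4 = 666.1 kN/m
FS = R / T = 666.1 / 674.6 = 0.987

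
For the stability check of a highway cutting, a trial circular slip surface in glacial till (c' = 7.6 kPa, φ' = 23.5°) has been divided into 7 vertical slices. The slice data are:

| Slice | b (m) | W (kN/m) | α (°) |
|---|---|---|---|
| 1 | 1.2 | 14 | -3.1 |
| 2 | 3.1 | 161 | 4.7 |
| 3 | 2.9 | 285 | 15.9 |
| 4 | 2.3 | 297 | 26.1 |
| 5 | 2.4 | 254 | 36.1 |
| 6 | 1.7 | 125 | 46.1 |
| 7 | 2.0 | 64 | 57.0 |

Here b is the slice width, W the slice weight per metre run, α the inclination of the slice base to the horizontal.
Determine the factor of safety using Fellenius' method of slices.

Ordinary method of slices: FS = Σ[c'·Δl_i + (W_i cosα_i)·tanφ'] / Σ W_i sinα_i, with Δl_i = b_i / cosα_i.
Slice 1: Δl = 1.2/cos(-3.1°) = 1.202 m; N'_1 = 14·cos(-3.1°) = 14.0; c'Δl = 9.13; W sinα = -0.8
Slice 2: Δl = 3.1/cos4.7° = 3.110 m; N'_2 = 161·cos4.7° = 160.5; c'Δl = 23.64; W sinα = 13.2
Slice 3: Δl = 2.9/cos15.9° = 3.015 m; N'_3 = 285·cos15.9° = 274.1; c'Δl = 22.92; W sinα = 78.1
Slice 4: Δl = 2.3/cos26.1° = 2.561 m; N'_4 = 297·cos26.1° = 266.7; c'Δl = 19.46; W sinα = 130.7
Slice 5: Δl = 2.4/cos36.1° = 2.970 m; N'_5 = 254·cos36.1° = 205.2; c'Δl = 22.57; W sinα = 149.7
Slice 6: Δl = 1.7/cos46.1° = 2.452 m; N'_6 = 125·cos46.1° = 86.7; c'Δl = 18.63; W sinα = 90.1
Slice 7: Δl = 2.0/cos57.0° = 3.672 m; N'_7 = 64·cos57.0° = 34.9; c'Δl = 27.91; W sinα = 53.7
Σc'Δl = 144.3 kN/m; ΣN' = 1042.0 kN/m; ΣW sinα = 514.6 kN/m
Resisting = 144.3 + 1042.0·tan23.5° = 144.3 + 453.1 = 597.3 kN/m
FS = 597.3 / 514.6 = 1.161

FS = 1.16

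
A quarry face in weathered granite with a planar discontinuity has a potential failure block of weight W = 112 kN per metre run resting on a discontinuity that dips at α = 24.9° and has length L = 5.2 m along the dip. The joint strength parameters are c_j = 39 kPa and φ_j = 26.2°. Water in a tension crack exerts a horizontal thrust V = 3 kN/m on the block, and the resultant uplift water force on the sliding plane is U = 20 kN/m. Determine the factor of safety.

FS = 4.86

Resolving the block weight along and normal to the plane and applying the Mohr–Coulomb strength on the joint:
N' = W cosα − U − V sinα = 112·cos24.9° − 20 − 3·sin24.9° = 80.3 kN/m
Driving force T = W sinα + V cosα = 112·sin24.9° + 3·cos24.9° = 49.9 kN/m
Resisting force R = c_j·L + N'·tanφ_j = 39·5.2 + 80.3·tan26.2° = 202.8 + 39.5 = 242.3 kN/m
FS = R / T = 242.3 / 49.9 = 4.858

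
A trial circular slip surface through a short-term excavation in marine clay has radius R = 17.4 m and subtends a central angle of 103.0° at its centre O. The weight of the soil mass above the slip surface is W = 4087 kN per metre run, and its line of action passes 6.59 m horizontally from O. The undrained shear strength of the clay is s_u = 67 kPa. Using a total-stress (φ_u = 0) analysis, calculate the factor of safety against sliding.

Taking moments about the centre O, the resisting moment is provided by the undrained shear strength acting along the arc:
Arc length L_a = R·θ = 17.4·(103.0°·π/180) = 17.4·1.7977 = 31.28 m
M_R = s_u·L_a·R = 67·31.28·17.4 = 36466.0 kN·m/m
M_D = W·d = 4087·6.59 = 26933.3 kN·m/m
FS = M_R / M_D = 36466.0 / 26933.3 = 1.354

FS = 1.35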